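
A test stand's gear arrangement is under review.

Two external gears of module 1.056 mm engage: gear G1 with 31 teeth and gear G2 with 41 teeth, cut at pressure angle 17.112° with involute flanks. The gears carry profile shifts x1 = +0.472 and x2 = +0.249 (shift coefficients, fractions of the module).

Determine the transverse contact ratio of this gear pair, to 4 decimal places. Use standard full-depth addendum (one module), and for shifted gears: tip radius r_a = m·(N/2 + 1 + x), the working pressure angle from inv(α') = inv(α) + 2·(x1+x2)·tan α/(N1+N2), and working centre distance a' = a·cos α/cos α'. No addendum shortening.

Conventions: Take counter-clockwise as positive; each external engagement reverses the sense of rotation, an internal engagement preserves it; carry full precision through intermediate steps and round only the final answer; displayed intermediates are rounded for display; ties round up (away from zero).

topology: single-mesh involute geometry — m = 1.056, 31T/41T pair
base radii: r_b1 = 15.643412, r_b2 = 20.689674
tip radii: r_a1 = 17.922432, r_a2 = 22.966944
inv(α') = inv(17.112°) + 2·(+0.472+0.249)·tan α/(31+41) = 0.01537465  ⇒  α' = 20.20118°
a' = a·cos α / cos α' = 38.0160·cos 17.112°/cos 20.20118° = 38.714578
action lengths: √(r_a1²−r_b1²) = 8.746270, √(r_a2²−r_b2²) = 9.970854
base pitch p_b = π·m·cos α = 3.170660
CR = (8.746270 + 9.970854 − 38.714578·sin 20.20118°)/3.170660 = 1.686810
contact ratio ≈ 1.6868

1.6868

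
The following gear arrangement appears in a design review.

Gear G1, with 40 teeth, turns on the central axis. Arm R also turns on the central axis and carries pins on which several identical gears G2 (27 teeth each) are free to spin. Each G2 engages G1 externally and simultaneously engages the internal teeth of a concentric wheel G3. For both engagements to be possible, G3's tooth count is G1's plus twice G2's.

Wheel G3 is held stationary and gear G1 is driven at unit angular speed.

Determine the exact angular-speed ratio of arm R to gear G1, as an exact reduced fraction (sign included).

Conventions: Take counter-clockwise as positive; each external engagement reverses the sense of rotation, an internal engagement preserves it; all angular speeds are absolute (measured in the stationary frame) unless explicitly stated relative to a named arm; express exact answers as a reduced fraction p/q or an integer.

20/67

topology: planetary set — G1 40T / G2 27T / G3 94T, arm = carrier (Willis)
ring teeth: 40 + 2·27 = 94
40(ω_sun−ω_arm) = −94(ω_ring−ω_arm),  ω_ring = 0, ω_sun = 1
40(1−ω_arm) = −94(0−ω_arm)  ⇒  134·ω_arm = 40  ⇒  ω_arm = 20/67
ω_out/ω_in = 20/67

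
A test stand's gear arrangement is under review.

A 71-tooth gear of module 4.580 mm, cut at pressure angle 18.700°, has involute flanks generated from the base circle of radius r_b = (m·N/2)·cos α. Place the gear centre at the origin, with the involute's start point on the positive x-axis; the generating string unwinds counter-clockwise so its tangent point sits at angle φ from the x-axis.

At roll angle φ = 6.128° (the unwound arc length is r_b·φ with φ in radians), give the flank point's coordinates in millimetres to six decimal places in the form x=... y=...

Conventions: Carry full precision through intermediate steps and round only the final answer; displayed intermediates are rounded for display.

recognized (one wheel, involute flank): single-mesh tooth geometry, m = 4.580, N = 71
pitch radius r_p = m·N/2 = 4.580·71/2 = 162.590000
base radius r_b = r_p·cos α = 162.590000·cos 18.700° = 154.006919
roll angle φ = 6.128° = 0.10695378 rad
x = r_b·(cos φ + φ·sin φ) = 154.885253
y = r_b·(sin φ − φ·cos φ) = 0.062735

x=154.885253 y=0.062735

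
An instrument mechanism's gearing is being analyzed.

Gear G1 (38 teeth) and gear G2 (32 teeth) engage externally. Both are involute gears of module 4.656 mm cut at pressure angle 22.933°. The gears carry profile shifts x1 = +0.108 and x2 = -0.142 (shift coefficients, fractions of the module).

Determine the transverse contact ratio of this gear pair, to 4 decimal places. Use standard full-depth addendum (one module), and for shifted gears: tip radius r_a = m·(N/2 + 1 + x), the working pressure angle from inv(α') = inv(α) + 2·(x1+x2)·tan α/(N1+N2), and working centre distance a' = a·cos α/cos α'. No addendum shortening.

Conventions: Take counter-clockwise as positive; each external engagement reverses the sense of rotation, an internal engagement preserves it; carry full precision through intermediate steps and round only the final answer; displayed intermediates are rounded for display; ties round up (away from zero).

1.5711

single-mesh involute tooth geometry (38T engaging 32T at module 4.656)
base radii: r_b1 = 81.471906, r_b2 = 68.607921
tip radii: r_a1 = 93.622848, r_a2 = 78.490848
inv(α') = inv(22.933°) + 2·(+0.108-0.142)·tan α/(38+32) = 0.02242807  ⇒  α' = 22.80060°
a' = a·cos α / cos α' = 162.9600·cos 22.933°/cos 22.80060° = 162.801263
action lengths: √(r_a1²−r_b1²) = 46.125549, √(r_a2²−r_b2²) = 38.128289
base pitch p_b = π·m·cos α = 13.471134
CR = (46.125549 + 38.128289 − 162.801263·sin 22.80060°)/13.471134 = 1.571081
contact ratio ≈ 1.5711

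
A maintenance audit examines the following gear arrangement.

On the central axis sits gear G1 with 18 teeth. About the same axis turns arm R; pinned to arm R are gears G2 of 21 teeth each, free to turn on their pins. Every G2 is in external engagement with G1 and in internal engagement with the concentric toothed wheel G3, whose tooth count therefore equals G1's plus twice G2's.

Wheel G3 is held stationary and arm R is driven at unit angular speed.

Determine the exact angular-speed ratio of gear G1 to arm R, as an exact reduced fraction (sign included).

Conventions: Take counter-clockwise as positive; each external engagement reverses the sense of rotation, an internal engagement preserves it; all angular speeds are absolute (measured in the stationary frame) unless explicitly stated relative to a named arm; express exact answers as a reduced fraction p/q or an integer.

recognized (axles ride arm R): planetary set, 18/21/60 teeth
ring teeth: 18 + 2·21 = 60
18(ω_sun−ω_arm) = −60(ω_ring−ω_arm),  ω_ring = 0, ω_arm = 1
ω_sun = 1 − (60/18)(0−1) = 13/3
ω_out/ω_in = 13/3

13/3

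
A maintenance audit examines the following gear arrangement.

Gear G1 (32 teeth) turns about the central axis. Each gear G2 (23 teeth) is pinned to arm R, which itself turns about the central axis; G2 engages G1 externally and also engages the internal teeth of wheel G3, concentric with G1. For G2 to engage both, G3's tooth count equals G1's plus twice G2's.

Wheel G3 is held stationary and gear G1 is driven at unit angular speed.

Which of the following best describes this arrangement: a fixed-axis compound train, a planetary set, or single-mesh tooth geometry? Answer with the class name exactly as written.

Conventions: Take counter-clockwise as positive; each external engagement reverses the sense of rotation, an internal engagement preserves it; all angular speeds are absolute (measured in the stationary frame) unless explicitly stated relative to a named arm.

recognized (axles ride arm R): planetary set, 32/23/78 teeth
classification: planetary set

planetary set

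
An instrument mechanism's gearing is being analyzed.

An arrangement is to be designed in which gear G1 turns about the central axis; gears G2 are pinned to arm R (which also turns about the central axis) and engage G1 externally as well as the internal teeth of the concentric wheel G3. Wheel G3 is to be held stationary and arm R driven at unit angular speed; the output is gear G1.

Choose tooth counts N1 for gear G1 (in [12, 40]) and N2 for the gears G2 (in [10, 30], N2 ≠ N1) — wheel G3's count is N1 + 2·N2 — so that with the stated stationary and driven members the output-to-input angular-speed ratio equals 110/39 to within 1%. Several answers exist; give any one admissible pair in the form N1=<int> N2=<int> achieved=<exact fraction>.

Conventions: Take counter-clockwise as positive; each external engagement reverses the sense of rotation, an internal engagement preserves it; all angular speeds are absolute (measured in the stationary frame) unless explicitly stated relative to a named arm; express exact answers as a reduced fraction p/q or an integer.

topology: planetary set — design target 110/39, arm = carrier (Willis)
Willis with ω_ring = 0: ω_sun/ω_arm = (N1+N3)/N1; set equal to 110/39  ⇒  N3/N1 = 110/39 − 1 = 71/39
N3 = N1 + 2·N2  ⇒  N2/N1 = (N3/N1 − 1)/2 = (71/39 − 1)/2 = 16/39
smallest multiple with N1 ≥ 12 and N2 ≥ 10: k = 1  ⇒  N1 = 1·39 = 39, N2 = 1·16 = 16 (N1 ≤ 40, N2 ≤ 30, N2 ≠ N1 ✓), N3 = 39 + 2·16 = 71
check: (N1+N3)/N1 with N1 = 39, N3 = 71 gives 110/39; |achieved − target| = 0 ≤ 11/390 ✓

N1=39 N2=16 achieved=110/39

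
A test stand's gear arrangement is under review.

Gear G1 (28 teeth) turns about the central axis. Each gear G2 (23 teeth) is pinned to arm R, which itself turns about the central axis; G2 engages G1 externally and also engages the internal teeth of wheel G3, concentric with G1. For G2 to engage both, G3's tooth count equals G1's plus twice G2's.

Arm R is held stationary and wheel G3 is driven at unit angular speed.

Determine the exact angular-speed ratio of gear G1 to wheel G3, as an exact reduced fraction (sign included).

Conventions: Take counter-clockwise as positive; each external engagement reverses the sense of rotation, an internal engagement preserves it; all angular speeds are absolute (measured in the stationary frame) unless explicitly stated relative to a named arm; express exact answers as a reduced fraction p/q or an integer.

planetary set (28T centre, 23T on arm, 74T internal) — Willis relation
ring teeth: 28 + 2·23 = 74
28(ω_sun−ω_arm) = −74(ω_ring−ω_arm),  ω_arm = 0, ω_ring = 1
ω_sun = 0 − (74/28)(1−0) = -37/14
ω_out/ω_in = -37/14

-37/14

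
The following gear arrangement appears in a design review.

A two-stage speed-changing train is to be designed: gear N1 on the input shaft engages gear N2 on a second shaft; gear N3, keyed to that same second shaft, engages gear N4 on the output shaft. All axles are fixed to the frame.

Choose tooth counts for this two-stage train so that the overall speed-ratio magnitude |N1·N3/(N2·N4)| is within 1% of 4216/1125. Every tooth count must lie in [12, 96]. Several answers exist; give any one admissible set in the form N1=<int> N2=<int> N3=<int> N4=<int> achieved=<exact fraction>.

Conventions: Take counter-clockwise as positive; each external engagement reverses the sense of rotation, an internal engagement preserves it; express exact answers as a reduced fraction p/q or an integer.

N1=62 N2=15 N3=68 N4=75 achieved=4216/1125

class = fixed-axis compound train [2-stage, 4216/1125 wanted]
target = 4216/1125 in lowest terms: an exact hit needs N1·N3 = k·4216 and N2·N4 = k·1125 for one integer k, every count in [12, 96]; additionally prefer no 1:1 stage (N1 ≠ N2, N3 ≠ N4)
k = 1: N1·N3 = 4216 = 62·68, N2·N4 = 1125 = 15·75
achieved = 62·68/(15·75) = 4216/1125; |achieved − target| = 0 ≤ 1054/28125 ✓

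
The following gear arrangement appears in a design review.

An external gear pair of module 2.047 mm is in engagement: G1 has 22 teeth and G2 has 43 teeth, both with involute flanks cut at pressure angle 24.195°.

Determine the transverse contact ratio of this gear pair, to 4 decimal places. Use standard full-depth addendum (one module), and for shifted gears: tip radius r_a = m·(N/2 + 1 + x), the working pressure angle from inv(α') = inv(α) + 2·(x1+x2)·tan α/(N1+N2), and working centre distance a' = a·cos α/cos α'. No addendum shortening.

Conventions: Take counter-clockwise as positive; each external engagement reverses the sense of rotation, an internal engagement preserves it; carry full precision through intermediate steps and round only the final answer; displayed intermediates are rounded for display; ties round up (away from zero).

1.4976

recognized (one external pair, fixed centres): single-mesh tooth geometry, m = 2.047, N1 = 22, N2 = 43
base radii: r_b1 = 20.539014, r_b2 = 40.144437
tip radii: r_a1 = 24.564000, r_a2 = 46.057500
no profile shift: α' = α, a' = a
action lengths: √(r_a1²−r_b1²) = 13.473641, √(r_a2²−r_b2²) = 22.576924
base pitch p_b = π·m·cos α = 5.865929
CR = (13.473641 + 22.576924 − 66.527500·sin 24.19500°)/5.865929 = 1.497581
contact ratio ≈ 1.4976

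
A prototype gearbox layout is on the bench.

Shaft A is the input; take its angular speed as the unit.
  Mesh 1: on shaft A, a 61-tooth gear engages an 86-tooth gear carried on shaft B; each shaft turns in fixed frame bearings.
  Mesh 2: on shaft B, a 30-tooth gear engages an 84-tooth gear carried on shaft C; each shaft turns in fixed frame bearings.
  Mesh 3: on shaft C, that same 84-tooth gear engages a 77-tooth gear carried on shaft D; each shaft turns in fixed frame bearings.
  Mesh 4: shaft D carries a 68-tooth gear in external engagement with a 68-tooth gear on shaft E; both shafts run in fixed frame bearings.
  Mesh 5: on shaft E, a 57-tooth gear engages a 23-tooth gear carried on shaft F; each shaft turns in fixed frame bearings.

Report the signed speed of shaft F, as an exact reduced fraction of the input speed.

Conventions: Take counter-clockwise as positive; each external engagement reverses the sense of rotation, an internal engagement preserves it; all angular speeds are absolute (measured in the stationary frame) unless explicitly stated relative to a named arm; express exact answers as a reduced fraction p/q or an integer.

5-mesh fixed-axis compound train (all bearings frame-fixed)
mesh 1 [61T→86T]: |ω|/ω_in = 1×61/86 = 61/86, sense flips to −
mesh 2 [30T→84T]: |ω|/ω_in = (61/86)×30/84 = 305/1204, sense flips to +
mesh 3 [84T→77T]: |ω|/ω_in = (305/1204)×84/77 = 915/3311, sense flips to −
mesh 4 [68T→68T]: |ω|/ω_in = (915/3311)×68/68 = 915/3311, sense flips to +
mesh 5 [57T→23T]: |ω|/ω_in = (915/3311)×57/23 = 52155/76153, sense flips to −
signed output speed (× input speed) = -52155/76153

-52155/76153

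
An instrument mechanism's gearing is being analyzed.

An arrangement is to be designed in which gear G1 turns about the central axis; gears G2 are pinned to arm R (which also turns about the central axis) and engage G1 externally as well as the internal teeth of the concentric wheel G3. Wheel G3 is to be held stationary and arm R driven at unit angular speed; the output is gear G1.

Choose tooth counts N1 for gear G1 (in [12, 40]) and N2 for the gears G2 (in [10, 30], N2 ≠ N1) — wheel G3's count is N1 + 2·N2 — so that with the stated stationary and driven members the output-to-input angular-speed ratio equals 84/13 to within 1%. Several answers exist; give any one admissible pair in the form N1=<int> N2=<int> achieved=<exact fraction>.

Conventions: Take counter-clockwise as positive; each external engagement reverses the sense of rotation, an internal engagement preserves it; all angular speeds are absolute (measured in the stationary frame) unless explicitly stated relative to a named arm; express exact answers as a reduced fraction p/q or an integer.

N1=13 N2=29 achieved=84/13

design class (target 84/13): planetary set
Willis with ω_ring = 0: ω_sun/ω_arm = (N1+N3)/N1; set equal to 84/13  ⇒  N3/N1 = 84/13 − 1 = 71/13
N3 = N1 + 2·N2  ⇒  N2/N1 = (N3/N1 − 1)/2 = (71/13 − 1)/2 = 29/13
smallest multiple with N1 ≥ 12 and N2 ≥ 10: k = 1  ⇒  N1 = 1·13 = 13, N2 = 1·29 = 29 (N1 ≤ 40, N2 ≤ 30, N2 ≠ N1 ✓), N3 = 13 + 2·29 = 71
check: (N1+N3)/N1 with N1 = 13, N3 = 71 gives 84/13; |achieved − target| = 0 ≤ 21/325 ✓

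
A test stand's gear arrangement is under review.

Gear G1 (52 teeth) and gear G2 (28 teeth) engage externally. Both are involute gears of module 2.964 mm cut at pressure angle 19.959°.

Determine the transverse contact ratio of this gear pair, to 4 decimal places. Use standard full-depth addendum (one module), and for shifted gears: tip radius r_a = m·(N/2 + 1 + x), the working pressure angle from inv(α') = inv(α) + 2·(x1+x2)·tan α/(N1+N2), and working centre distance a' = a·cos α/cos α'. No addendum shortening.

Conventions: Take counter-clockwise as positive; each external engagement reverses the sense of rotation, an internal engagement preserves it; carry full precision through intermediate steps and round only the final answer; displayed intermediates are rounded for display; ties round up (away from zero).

1.7017

topology: single-mesh involute geometry — m = 2.964, 52T/28T pair
base radii: r_b1 = 72.435315, r_b2 = 39.003631
tip radii: r_a1 = 80.028000, r_a2 = 44.460000
no profile shift: α' = α, a' = a
action lengths: √(r_a1²−r_b1²) = 34.023609, √(r_a2²−r_b2²) = 21.340299
base pitch p_b = π·m·cos α = 8.752394
CR = (34.023609 + 21.340299 − 118.560000·sin 19.95900°)/8.752394 = 1.701675
contact ratio ≈ 1.7017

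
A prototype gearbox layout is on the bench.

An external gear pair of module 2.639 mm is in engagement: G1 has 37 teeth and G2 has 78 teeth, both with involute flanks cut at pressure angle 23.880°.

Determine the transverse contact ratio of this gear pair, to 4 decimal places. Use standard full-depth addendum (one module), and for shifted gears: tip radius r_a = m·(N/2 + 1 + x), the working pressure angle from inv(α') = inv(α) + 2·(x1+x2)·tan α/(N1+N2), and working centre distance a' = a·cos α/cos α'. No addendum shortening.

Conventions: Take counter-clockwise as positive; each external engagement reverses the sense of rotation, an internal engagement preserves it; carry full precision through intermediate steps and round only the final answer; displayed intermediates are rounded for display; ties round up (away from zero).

single-mesh involute tooth geometry (37T engaging 78T at module 2.639)
base radii: r_b1 = 44.642151, r_b2 = 94.110481
tip radii: r_a1 = 51.460500, r_a2 = 105.560000
no profile shift: α' = α, a' = a
action lengths: √(r_a1²−r_b1²) = 25.598074, √(r_a2²−r_b2²) = 47.813502
base pitch p_b = π·m·cos α = 7.580943
CR = (25.598074 + 47.813502 − 151.742500·sin 23.88000°)/7.580943 = 1.580649
contact ratio ≈ 1.5806

1.5806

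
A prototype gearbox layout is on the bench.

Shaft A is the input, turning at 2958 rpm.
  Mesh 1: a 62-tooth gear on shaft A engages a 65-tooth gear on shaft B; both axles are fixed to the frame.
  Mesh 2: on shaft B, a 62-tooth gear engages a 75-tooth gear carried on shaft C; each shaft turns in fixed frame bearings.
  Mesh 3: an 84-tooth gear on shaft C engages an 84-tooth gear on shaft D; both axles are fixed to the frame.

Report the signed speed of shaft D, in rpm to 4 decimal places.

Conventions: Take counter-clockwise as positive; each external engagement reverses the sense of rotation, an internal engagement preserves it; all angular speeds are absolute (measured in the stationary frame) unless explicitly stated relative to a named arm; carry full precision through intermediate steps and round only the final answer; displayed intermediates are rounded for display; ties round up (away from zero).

3-mesh fixed-axis compound train (all bearings frame-fixed)
mesh 1 [62T→65T]: ω = 2958.0000×62/65 = 2821.4769 rpm, sense flips to −
mesh 2 [62T→75T]: ω = 2821.4769×62/75 = 2332.4209 rpm, sense flips to +
mesh 3 [84T→84T]: ω = 2332.4209×84/84 = 2332.4209 rpm, sense flips to −
signed output speed = -2332.4209 rpm

-2332.4209 rpm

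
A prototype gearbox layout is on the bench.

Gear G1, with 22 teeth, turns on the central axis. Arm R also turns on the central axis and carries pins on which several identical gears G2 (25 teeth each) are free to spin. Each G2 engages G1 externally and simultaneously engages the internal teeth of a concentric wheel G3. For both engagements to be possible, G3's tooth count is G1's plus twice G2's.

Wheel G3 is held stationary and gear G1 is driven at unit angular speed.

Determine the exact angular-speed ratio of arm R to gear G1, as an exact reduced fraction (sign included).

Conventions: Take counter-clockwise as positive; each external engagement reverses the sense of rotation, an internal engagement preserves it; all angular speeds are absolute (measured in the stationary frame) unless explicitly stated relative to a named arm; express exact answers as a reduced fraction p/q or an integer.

planetary set (22T centre, 25T on arm, 72T internal) — Willis relation
ring teeth: 22 + 2·25 = 72
22(ω_sun−ω_arm) = −72(ω_ring−ω_arm),  ω_ring = 0, ω_sun = 1
22(1−ω_arm) = −72(0−ω_arm)  ⇒  94·ω_arm = 22  ⇒  ω_arm = 11/47
ω_out/ω_in = 11/47

11/47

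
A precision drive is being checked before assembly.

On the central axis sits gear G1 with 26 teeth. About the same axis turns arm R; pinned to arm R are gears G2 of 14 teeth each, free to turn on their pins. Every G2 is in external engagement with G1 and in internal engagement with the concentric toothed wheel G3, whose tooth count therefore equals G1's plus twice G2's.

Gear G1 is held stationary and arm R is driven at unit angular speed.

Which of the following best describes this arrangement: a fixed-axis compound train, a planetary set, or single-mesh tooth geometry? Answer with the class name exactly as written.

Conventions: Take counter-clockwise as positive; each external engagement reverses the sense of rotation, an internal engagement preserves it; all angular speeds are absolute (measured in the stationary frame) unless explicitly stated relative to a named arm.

planetary set

class = planetary set [G3 = 26+2·14 = 54; Willis about the carrier]
classification: planetary set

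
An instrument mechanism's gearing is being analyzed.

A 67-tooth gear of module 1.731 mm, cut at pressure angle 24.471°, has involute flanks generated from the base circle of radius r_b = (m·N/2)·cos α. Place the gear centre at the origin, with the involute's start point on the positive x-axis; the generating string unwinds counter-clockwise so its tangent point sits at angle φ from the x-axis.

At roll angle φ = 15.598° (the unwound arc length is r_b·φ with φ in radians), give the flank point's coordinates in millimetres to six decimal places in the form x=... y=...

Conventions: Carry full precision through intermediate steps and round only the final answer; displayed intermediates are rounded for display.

class = single-mesh tooth geometry [base-circle involute, m = 1.731, 67T]
pitch radius r_p = m·N/2 = 1.731·67/2 = 57.988500
base radius r_b = r_p·cos α = 57.988500·cos 24.471° = 52.779454
roll angle φ = 15.598° = 0.27223646 rad
x = r_b·(cos φ + φ·sin φ) = 54.699179
y = r_b·(sin φ − φ·cos φ) = 0.352339

x=54.699179 y=0.352339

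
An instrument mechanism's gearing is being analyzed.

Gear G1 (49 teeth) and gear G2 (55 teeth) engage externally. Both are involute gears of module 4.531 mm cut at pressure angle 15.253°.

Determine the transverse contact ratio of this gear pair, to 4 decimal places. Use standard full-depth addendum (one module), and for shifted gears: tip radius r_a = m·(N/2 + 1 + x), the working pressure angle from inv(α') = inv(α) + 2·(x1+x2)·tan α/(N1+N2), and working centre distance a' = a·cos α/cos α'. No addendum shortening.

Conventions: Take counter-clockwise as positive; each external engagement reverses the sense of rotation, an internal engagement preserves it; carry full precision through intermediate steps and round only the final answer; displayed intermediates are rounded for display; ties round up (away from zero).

2.0774

single-mesh involute tooth geometry (49T engaging 55T at module 4.531)
base radii: r_b1 = 107.099029, r_b2 = 120.213196
tip radii: r_a1 = 115.540500, r_a2 = 129.133500
no profile shift: α' = α, a' = a
action lengths: √(r_a1²−r_b1²) = 43.352105, √(r_a2²−r_b2²) = 47.161937
base pitch p_b = π·m·cos α = 13.733123
CR = (43.352105 + 47.161937 − 235.612000·sin 15.25300°)/13.733123 = 2.077374
contact ratio ≈ 2.0774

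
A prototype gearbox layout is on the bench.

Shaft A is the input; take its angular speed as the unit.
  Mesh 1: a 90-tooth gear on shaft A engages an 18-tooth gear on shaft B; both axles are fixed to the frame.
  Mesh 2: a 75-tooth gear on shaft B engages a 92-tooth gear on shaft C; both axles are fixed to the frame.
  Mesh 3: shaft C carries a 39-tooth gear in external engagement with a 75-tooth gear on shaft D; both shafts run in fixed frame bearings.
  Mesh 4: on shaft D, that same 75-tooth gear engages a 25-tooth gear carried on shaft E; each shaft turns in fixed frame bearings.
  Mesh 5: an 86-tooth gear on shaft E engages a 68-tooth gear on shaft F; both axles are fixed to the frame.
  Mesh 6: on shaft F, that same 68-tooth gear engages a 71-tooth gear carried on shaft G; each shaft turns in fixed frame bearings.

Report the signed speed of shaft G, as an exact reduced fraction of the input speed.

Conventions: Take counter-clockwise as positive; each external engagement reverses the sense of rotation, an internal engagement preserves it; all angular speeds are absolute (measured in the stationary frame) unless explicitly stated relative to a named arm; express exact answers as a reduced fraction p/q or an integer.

25155/3266

6-mesh fixed-axis compound train (all bearings frame-fixed)
mesh 1 [90T→18T]: |ω|/ω_in = 1×90/18 = 5, sense flips to −
mesh 2 [75T→92T]: |ω|/ω_in = 5×75/92 = 375/92, sense flips to +
mesh 3 [39T→75T]: |ω|/ω_in = (375/92)×39/75 = 195/92, sense flips to −
mesh 4 [75T→25T]: |ω|/ω_in = (195/92)×75/25 = 585/92, sense flips to +
mesh 5 [86T→68T]: |ω|/ω_in = (585/92)×86/68 = 25155/3128, sense flips to −
mesh 6 [68T→71T]: |ω|/ω_in = (25155/3128)×68/71 = 25155/3266, sense flips to +
signed output speed (× input speed) = 25155/3266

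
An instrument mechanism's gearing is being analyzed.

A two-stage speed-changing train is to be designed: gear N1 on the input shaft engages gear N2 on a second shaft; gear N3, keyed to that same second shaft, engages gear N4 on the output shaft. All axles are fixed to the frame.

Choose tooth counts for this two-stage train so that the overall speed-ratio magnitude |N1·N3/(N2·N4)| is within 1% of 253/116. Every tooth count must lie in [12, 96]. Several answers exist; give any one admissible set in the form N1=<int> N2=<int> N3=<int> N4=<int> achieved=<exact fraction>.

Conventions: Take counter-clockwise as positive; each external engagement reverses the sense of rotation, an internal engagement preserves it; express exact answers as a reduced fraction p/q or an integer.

topology: fixed-axis compound train — 2 stages, target 253/116
target = 253/116 in lowest terms: an exact hit needs N1·N3 = k·253 and N2·N4 = k·116 for one integer k, every count in [12, 96]; additionally prefer no 1:1 stage (N1 ≠ N2, N3 ≠ N4)
k = 1…2: no 1:1-free in-range split of k·253 and k·116 into factor pairs; take k = 3
k = 3: N1·N3 = 759 = 23·33, N2·N4 = 348 = 12·29
achieved = 23·33/(12·29) = 253/116; |achieved − target| = 0 ≤ 253/11600 ✓

N1=23 N2=12 N3=33 N4=29 achieved=253/116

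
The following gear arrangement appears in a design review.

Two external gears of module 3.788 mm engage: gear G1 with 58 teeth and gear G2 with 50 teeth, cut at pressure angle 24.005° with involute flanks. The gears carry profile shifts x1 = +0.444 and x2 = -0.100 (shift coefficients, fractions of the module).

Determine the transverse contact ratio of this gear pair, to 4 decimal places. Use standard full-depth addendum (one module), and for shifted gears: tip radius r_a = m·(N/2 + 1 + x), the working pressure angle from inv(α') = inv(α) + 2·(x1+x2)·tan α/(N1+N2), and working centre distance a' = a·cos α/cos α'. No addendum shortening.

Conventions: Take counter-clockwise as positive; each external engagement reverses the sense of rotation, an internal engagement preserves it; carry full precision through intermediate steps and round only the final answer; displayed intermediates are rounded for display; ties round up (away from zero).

1.5434

recognized (one external pair, fixed centres): single-mesh tooth geometry, m = 3.788, N1 = 58, N2 = 50
base radii: r_b1 = 100.350896, r_b2 = 86.509393
tip radii: r_a1 = 115.321872, r_a2 = 98.109200
inv(α') = inv(24.005°) + 2·(+0.444-0.100)·tan α/(58+50) = 0.02920391  ⇒  α' = 24.79482°
a' = a·cos α / cos α' = 204.5520·cos 24.005°/cos 24.79482° = 205.835113
action lengths: √(r_a1²−r_b1²) = 56.822811, √(r_a2²−r_b2²) = 46.276776
base pitch p_b = π·m·cos α = 10.871091
CR = (56.822811 + 46.276776 − 205.835113·sin 24.79482°)/10.871091 = 1.543408
contact ratio ≈ 1.5434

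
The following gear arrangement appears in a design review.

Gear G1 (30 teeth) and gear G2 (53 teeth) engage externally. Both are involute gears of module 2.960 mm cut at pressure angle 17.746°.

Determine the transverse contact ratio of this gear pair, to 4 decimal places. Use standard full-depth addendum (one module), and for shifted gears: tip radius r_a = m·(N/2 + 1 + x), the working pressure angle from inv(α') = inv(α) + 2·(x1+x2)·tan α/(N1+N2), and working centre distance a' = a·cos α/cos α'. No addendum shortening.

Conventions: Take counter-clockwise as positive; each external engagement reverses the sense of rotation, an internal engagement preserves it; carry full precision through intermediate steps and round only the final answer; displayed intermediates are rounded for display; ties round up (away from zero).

recognized (one external pair, fixed centres): single-mesh tooth geometry, m = 2.960, N1 = 30, N2 = 53
base radii: r_b1 = 42.287318, r_b2 = 74.707596
tip radii: r_a1 = 47.360000, r_a2 = 81.400000
no profile shift: α' = α, a' = a
action lengths: √(r_a1²−r_b1²) = 21.324922, √(r_a2²−r_b2²) = 32.322363
base pitch p_b = π·m·cos α = 8.856635
CR = (21.324922 + 32.322363 − 122.840000·sin 17.74600°)/8.856635 = 1.829806
contact ratio ≈ 1.8298

1.8298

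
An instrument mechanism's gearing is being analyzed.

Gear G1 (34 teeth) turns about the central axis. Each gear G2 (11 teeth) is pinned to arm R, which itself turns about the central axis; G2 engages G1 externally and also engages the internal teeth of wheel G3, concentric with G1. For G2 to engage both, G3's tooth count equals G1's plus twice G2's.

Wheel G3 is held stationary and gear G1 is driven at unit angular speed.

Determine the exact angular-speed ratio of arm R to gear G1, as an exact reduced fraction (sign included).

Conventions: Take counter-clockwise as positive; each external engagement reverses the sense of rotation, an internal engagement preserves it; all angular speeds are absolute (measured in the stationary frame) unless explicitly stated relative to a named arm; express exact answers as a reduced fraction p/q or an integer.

recognized (axles ride arm R): planetary set, 34/11/56 teeth
ring teeth: 34 + 2·11 = 56
34(ω_sun−ω_arm) = −56(ω_ring−ω_arm),  ω_ring = 0, ω_sun = 1
34(1−ω_arm) = −56(0−ω_arm)  ⇒  90·ω_arm = 34  ⇒  ω_arm = 17/45
ω_out/ω_in = 17/45

17/45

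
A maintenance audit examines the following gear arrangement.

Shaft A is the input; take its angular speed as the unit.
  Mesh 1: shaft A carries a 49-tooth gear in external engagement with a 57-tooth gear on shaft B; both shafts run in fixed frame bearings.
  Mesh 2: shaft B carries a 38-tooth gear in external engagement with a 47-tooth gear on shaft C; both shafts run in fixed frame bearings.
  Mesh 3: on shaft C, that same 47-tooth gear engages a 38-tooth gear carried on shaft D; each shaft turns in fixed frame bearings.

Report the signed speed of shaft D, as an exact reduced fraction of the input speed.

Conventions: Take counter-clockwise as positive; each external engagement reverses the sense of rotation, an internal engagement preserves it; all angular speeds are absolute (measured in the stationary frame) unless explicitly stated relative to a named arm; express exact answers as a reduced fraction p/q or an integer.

-49/57

3-mesh fixed-axis compound train (all bearings frame-fixed)
mesh 1 [49T→57T]: |ω|/ω_in = 1×49/57 = 49/57, sense flips to −
mesh 2 [38T→47T]: |ω|/ω_in = (49/57)×38/47 = 98/141, sense flips to +
mesh 3 [47T→38T]: |ω|/ω_in = (98/141)×47/38 = 49/57, sense flips to −
signed output speed (× input speed) = -49/57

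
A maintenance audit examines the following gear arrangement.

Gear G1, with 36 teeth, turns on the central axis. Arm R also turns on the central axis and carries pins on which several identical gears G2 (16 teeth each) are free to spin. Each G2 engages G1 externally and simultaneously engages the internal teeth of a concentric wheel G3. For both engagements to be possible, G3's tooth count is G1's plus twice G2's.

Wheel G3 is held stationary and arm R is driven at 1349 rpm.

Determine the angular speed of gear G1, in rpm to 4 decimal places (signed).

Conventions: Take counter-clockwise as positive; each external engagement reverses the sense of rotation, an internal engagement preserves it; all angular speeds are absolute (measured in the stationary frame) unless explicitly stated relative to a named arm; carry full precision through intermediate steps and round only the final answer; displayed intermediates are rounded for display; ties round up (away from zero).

+3897.1111 rpm

class = planetary set [G3 = 36+2·16 = 68; Willis about the carrier]
normalise by the input: solve with ω_arm = 1, then scale by 1349 rpm
ring teeth: 36 + 2·16 = 68
36(ω_sun−ω_arm) = −68(ω_ring−ω_arm),  ω_ring = 0, ω_arm = 1
ω_sun = 1 − (68/36)(0−1) = 26/9
scale: ω_sun = 26/9 × 1349 rpm = +3897.1111 rpm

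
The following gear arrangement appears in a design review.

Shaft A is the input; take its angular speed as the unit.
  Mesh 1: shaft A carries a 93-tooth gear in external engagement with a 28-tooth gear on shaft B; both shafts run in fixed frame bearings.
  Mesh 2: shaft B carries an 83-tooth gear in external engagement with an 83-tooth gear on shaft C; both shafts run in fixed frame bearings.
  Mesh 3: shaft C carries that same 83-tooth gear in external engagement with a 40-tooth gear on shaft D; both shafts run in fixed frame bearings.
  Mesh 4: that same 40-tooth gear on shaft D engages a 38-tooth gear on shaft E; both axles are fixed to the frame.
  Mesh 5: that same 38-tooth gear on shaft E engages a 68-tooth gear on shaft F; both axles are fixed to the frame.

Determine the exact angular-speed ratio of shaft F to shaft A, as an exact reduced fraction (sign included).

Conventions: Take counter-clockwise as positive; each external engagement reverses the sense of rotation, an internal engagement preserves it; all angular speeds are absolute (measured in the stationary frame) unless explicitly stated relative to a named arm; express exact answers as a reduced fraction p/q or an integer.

-7719/1904

class = fixed-axis compound train [5 meshes; 5 ratios multiply, 5 sense flips]
mesh 1 [93T→28T]: running ratio 93/28, sense −
mesh 2 [83T→83T]: running ratio 93/28, sense +
mesh 3 [83T→40T]: running ratio 7719/1120, sense −
mesh 4 [40T→38T]: running ratio 7719/1064, sense +
mesh 5 [38T→68T]: running ratio 7719/1904, sense −
ω_out/ω_in = -7719/1904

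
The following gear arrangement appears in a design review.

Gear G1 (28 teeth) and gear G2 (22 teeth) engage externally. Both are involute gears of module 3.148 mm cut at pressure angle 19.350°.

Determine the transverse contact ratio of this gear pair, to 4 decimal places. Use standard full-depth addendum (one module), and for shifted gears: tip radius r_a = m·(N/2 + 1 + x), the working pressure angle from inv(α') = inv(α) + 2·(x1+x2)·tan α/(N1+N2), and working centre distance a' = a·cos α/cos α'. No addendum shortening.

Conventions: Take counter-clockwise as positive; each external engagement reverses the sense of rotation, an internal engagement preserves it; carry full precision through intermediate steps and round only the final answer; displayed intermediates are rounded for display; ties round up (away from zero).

1.6355

recognized (one external pair, fixed centres): single-mesh tooth geometry, m = 3.148, N1 = 28, N2 = 22
base radii: r_b1 = 41.582468, r_b2 = 32.671939
tip radii: r_a1 = 47.220000, r_a2 = 37.776000
no profile shift: α' = α, a' = a
action lengths: √(r_a1²−r_b1²) = 22.374690, √(r_a2²−r_b2²) = 18.962346
base pitch p_b = π·m·cos α = 9.331084
CR = (22.374690 + 18.962346 − 78.700000·sin 19.35000°)/9.331084 = 1.635474
contact ratio ≈ 1.6355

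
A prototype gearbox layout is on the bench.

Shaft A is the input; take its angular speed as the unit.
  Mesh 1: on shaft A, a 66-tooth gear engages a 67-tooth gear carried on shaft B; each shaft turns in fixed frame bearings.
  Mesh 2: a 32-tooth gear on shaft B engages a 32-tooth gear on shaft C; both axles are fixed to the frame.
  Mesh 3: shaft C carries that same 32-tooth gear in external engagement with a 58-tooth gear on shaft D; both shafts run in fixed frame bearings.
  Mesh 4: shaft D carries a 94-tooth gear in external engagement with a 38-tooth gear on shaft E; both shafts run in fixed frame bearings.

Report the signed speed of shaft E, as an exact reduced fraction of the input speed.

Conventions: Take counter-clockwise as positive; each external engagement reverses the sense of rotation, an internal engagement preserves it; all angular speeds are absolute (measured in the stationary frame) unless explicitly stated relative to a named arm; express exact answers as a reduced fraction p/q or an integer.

49632/36917

4-mesh fixed-axis compound train (all bearings frame-fixed)
mesh 1 [66T→67T]: |ω|/ω_in = 1×66/67 = 66/67, sense flips to −
mesh 2 [32T→32T]: |ω|/ω_in = (66/67)×32/32 = 66/67, sense flips to +
mesh 3 [32T→58T]: |ω|/ω_in = (66/67)×32/58 = 1056/1943, sense flips to −
mesh 4 [94T→38T]: |ω|/ω_in = (1056/1943)×94/38 = 49632/36917, sense flips to +
signed output speed (× input speed) = 49632/36917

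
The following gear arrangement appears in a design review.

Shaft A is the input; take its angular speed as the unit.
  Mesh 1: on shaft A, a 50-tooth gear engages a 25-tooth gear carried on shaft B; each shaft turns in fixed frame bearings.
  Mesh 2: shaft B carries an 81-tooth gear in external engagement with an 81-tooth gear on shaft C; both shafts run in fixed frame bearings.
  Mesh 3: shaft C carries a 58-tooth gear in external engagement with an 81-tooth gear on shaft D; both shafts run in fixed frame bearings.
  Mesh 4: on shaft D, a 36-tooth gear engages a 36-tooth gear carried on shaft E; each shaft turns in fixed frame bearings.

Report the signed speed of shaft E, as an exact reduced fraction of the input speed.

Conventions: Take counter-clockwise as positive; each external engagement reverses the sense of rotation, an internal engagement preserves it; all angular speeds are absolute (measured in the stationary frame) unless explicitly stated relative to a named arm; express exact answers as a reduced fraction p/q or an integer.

116/81

4-mesh fixed-axis compound train (all bearings frame-fixed)
mesh 1 [50T→25T]: |ω|/ω_in = 1×50/25 = 2, sense flips to −
mesh 2 [81T→81T]: |ω|/ω_in = 2×81/81 = 2, sense flips to +
mesh 3 [58T→81T]: |ω|/ω_in = 2×58/81 = 116/81, sense flips to −
mesh 4 [36T→36T]: |ω|/ω_in = (116/81)×36/36 = 116/81, sense flips to +
signed output speed (× input speed) = 116/81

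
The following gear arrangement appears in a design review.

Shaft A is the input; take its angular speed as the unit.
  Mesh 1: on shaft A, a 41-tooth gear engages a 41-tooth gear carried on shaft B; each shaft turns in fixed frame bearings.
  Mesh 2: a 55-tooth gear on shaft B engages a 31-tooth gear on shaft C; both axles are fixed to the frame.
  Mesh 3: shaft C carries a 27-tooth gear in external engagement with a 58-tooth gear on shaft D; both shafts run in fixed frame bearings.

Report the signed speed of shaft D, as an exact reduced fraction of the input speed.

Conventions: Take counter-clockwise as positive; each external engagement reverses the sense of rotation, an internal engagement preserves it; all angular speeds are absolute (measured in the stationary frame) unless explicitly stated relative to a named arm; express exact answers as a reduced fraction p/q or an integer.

-1485/1798

3-mesh fixed-axis compound train (all bearings frame-fixed)
mesh 1 [41T→41T]: |ω|/ω_in = 1×41/41 = 1, sense flips to −
mesh 2 [55T→31T]: |ω|/ω_in = 1×55/31 = 55/31, sense flips to +
mesh 3 [27T→58T]: |ω|/ω_in = (55/31)×27/58 = 1485/1798, sense flips to −
signed output speed (× input speed) = -1485/1798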